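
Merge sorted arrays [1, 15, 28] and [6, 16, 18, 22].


Compare heads, take smaller each step.
Merged: [1, 6, 15, 16, 18, 22, 28]


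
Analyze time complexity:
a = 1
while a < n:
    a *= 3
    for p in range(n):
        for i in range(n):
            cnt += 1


Per nesting level: O(log n) * O(n) * O(n) = O(n^2 log n)
Complexity: O(n^2 log n)


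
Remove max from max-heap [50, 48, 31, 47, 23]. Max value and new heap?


Max = 50
Replace root with last, heapify down
Resulting heap: [48, 47, 31, 23]


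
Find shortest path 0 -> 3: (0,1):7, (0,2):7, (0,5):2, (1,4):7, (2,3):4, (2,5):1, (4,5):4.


Dijkstra from 0:
Distances: {0: 0, 1: 7, 2: 3, 3: 7, 4: 6, 5: 2}
Shortest distance to 3 = 7, path = [0, 5, 2, 3]


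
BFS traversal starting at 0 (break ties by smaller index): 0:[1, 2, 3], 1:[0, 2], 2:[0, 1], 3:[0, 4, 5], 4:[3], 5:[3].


BFS queue: start with [0]
Visit order: [0, 1, 2, 3, 4, 5]


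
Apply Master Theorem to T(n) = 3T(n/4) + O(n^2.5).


a=3, b=4, c=2.5. log_4(3)=0.792 < c=2.5. Case 3: O(n^c) = O(n^2.500)
Complexity: O(n^2.500)


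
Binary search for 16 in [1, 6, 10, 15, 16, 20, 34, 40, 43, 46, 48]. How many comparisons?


Search for 16:
[0,10] mid=5 arr[5]=20
[0,4] mid=2 arr[2]=10
[3,4] mid=3 arr[3]=15
[4,4] mid=4 arr[4]=16
Total: 4 comparisons


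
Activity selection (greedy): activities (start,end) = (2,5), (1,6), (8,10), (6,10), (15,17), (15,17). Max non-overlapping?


Greedy: pick earliest-ending, then skip overlaps.
Selected (3 activities): [(2, 5), (8, 10), (15, 17)]


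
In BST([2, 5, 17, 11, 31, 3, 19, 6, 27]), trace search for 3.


BST root = 2
Search for 3: compare at each node
Path: [2, 5, 3]


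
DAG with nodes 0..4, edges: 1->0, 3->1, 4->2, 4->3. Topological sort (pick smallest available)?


Kahn's algorithm, process smallest node first
Order: [4, 2, 3, 1, 0]


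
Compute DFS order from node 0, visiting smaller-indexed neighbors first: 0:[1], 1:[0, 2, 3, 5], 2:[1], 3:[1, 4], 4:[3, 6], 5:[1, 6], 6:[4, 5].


DFS stack-based: start with [0]
Visit order: [0, 1, 2, 3, 4, 6, 5]


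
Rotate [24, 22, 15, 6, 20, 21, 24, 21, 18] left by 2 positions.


Left rotate by 2: [15, 6, 20, 21, 24, 21, 18, 24, 22]


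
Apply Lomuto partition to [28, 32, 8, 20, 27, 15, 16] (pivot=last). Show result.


Elements <= 16 go left of pivot.
Result: [8, 15, 16, 20, 27, 32, 28], pivot at index 2


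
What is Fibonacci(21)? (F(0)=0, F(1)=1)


F(n)=F(n-1)+F(n-2)
...F(19)=4181, F(20)=6765, F(21)=10946


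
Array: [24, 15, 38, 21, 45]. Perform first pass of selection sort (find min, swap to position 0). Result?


After one pass: [15, 24, 38, 21, 45]


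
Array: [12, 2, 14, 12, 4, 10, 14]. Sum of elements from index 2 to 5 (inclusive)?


Prefix sums: [0, 12, 14, 28, 40, 44, 54, 68]
Sum[2..5] = prefix[6] - prefix[2] = 54 - 14 = 40


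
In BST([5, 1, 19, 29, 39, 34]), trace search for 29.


BST root = 5
Search for 29: compare at each node
Path: [5, 19, 29]


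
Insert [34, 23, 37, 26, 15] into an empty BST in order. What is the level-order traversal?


Root = 34; build tree by BST insertion.
Level-Order traversal: [34, 23, 37, 15, 26]


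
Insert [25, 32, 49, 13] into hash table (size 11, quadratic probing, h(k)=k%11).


Insertions: 25->slot 3; 32->slot 10; 49->slot 5; 13->slot 2
Table: [None, None, 13, 25, None, 49, None, None, None, None, 32]


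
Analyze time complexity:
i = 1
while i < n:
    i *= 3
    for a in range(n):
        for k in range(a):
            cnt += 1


Per nesting level: O(log n) * O(n) * O(n) [triangular over a] = O(n^2 log n)
Complexity: O(n^2 log n)


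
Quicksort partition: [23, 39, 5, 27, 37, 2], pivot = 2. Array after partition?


Elements <= 2 go left of pivot.
Result: [2, 39, 5, 27, 37, 23], pivot at index 0


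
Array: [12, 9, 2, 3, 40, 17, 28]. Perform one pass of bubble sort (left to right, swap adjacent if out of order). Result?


After one pass: [9, 2, 3, 12, 17, 28, 40]


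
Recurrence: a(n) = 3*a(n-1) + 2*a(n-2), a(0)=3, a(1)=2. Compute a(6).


Build bottom-up:
...a(4)=144, a(5)=512, a(6)=3*512+2*144=1824


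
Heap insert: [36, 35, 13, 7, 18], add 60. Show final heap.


Append 60: [36, 35, 13, 7, 18, 60]
Bubble up: swap idx 5(60) with idx 2(13); swap idx 2(60) with idx 0(36)
Result: [60, 35, 36, 7, 18, 13]


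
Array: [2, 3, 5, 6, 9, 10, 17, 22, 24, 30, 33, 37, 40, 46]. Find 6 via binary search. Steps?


Search for 6:
[0,13] mid=6 arr[6]=17
[0,5] mid=2 arr[2]=5
[3,5] mid=4 arr[4]=9
[3,3] mid=3 arr[3]=6
Total: 4 comparisons


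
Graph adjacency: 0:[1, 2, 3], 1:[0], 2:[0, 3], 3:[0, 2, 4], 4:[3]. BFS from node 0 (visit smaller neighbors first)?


BFS queue: start with [0]
Visit order: [0, 1, 2, 3, 4]


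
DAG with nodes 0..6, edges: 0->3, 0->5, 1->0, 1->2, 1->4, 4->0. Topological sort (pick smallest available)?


Kahn's algorithm, process smallest node first
Order: [1, 2, 4, 0, 3, 5, 6]


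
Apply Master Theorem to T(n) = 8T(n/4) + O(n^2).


a=8, b=4, c=2. log_4(8)=1.5 < c=2. Case 3: O(n^c) = O(n^2)
Complexity: O(n^2)


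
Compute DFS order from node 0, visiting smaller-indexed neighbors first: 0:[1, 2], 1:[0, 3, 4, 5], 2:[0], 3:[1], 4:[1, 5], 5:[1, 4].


DFS stack-based: start with [0]
Visit order: [0, 1, 3, 4, 5, 2]


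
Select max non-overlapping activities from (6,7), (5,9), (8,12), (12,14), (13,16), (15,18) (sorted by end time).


Greedy: pick earliest-ending, then skip overlaps.
Selected (4 activities): [(6, 7), (8, 12), (12, 14), (15, 18)]


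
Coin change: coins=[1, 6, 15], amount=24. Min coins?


dp[0]=0; dp[i]=1+min(dp[i-c] for c in coins)
...dp[19]=4, dp[20]=5, dp[21]=2, dp[22]=3, dp[23]=4, dp[24]=4
Minimum coins for 24 = 4


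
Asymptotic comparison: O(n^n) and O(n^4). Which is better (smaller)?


quartic grows slower than n^n
O(n^4) is asymptotically smaller; O(n^n) grows faster


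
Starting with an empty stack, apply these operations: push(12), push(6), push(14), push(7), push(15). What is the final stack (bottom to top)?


push(12) -> [12]
push(6) -> [12, 6]
push(14) -> [12, 6, 14]
push(7) -> [12, 6, 14, 7]
push(15) -> [12, 6, 14, 7, 15]
Final stack (bottom to top): [12, 6, 14, 7, 15]


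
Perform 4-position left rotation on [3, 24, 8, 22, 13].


Left rotate by 4: [13, 3, 24, 8, 22]


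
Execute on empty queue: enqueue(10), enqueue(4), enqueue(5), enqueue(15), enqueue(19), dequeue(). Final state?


enqueue(10) -> [10]
enqueue(4) -> [10, 4]
enqueue(5) -> [10, 4, 5]
enqueue(15) -> [10, 4, 5, 15]
enqueue(19) -> [10, 4, 5, 15, 19]
dequeue() returns 10 -> [4, 5, 15, 19]
Final queue (front to back): [4, 5, 15, 19]


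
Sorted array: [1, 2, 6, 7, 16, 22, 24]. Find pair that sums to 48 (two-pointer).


Two pointers: lo=0, hi=6
No pair sums to 48


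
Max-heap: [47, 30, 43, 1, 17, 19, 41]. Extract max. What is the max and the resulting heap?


Max = 47
Replace root with last, heapify down
Resulting heap: [43, 30, 41, 1, 17, 19]


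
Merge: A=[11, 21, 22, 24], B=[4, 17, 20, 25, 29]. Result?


Compare heads, take smaller each step.
Merged: [4, 11, 17, 20, 21, 22, 24, 25, 29]


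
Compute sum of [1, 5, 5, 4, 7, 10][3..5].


Prefix sums: [0, 1, 6, 11, 15, 22, 32]
Sum[3..5] = prefix[6] - prefix[3] = 32 - 11 = 21


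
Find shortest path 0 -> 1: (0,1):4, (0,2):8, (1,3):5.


Dijkstra from 0:
Distances: {0: 0, 1: 4, 2: 8, 3: 9}
Shortest distance to 1 = 4, path = [0, 1]


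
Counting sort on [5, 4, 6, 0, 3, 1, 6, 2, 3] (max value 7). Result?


Count array: [1, 1, 1, 2, 1, 1, 2, 0]
Reconstruct: [0, 1, 2, 3, 3, 4, 5, 6, 6]


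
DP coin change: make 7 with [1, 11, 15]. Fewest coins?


dp[0]=0; dp[i]=1+min(dp[i-c] for c in coins)
...dp[2]=2, dp[3]=3, dp[4]=4, dp[5]=5, dp[6]=6, dp[7]=7
Minimum coins for 7 = 7


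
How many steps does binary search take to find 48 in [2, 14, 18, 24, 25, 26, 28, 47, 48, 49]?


Search for 48:
[0,9] mid=4 arr[4]=25
[5,9] mid=7 arr[7]=47
[8,9] mid=8 arr[8]=48
Total: 3 comparisons


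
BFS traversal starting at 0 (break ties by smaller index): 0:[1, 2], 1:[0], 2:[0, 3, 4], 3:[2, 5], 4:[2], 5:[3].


BFS queue: start with [0]
Visit order: [0, 1, 2, 3, 4, 5]


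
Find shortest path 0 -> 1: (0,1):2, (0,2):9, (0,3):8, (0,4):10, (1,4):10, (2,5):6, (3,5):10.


Dijkstra from 0:
Distances: {0: 0, 1: 2, 2: 9, 3: 8, 4: 10, 5: 15}
Shortest distance to 1 = 2, path = [0, 1]


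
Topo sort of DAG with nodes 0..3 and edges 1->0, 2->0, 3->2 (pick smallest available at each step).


Kahn's algorithm, process smallest node first
Order: [1, 3, 2, 0]


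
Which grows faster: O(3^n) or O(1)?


constant grows slower than exponential (base 3)
O(1) is asymptotically smaller; O(3^n) grows faster


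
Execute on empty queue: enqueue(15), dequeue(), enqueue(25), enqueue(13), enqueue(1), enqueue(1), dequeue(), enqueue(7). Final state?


enqueue(15) -> [15]
dequeue() returns 15 -> []
enqueue(25) -> [25]
enqueue(13) -> [25, 13]
enqueue(1) -> [25, 13, 1]
enqueue(1) -> [25, 13, 1, 1]
dequeue() returns 25 -> [13, 1, 1]
enqueue(7) -> [13, 1, 1, 7]
Final queue (front to back): [13, 1, 1, 7]


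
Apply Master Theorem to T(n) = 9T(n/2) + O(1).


a=9, b=2, c=0. log_2(9)=3.170 > c=0. Case 1: O(n^log_b(a)) = O(n^3.170)
Complexity: O(n^3.170)


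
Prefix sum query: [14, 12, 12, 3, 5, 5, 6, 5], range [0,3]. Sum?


Prefix sums: [0, 14, 26, 38, 41, 46, 51, 57, 62]
Sum[0..3] = prefix[4] - prefix[0] = 41 - 0 = 41


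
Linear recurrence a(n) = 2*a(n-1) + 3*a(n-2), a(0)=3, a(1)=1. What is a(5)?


Build bottom-up:
...a(3)=25, a(4)=83, a(5)=2*83+3*25=241


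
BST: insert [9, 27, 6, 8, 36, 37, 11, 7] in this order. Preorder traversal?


Root = 9; build tree by BST insertion.
Preorder traversal: [9, 6, 8, 7, 27, 11, 36, 37]


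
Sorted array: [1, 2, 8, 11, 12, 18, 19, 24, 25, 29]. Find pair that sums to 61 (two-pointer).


Two pointers: lo=0, hi=9
No pair sums to 61


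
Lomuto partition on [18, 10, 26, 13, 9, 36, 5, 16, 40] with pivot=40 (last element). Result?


Elements <= 40 go left of pivot.
Result: [18, 10, 26, 13, 9, 36, 5, 16, 40], pivot at index 8


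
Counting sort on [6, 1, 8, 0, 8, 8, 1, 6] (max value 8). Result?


Count array: [1, 2, 0, 0, 0, 0, 2, 0, 3]
Reconstruct: [0, 1, 1, 6, 6, 8, 8, 8]


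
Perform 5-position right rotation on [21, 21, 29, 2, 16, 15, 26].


Right rotate by 5: [29, 2, 16, 15, 26, 21, 21]


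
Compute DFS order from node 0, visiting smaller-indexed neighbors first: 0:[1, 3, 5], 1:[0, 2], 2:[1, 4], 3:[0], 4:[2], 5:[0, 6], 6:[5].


DFS stack-based: start with [0]
Visit order: [0, 1, 2, 4, 3, 5, 6]


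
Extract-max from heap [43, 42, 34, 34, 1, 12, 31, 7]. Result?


Max = 43
Replace root with last, heapify down
Resulting heap: [42, 34, 34, 7, 1, 12, 31]


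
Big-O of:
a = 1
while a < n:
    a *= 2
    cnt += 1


Per nesting level: O(log n) = O(log n)
Complexity: O(log n)


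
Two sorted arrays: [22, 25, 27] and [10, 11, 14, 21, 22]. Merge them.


Compare heads, take smaller each step.
Merged: [10, 11, 14, 21, 22, 22, 25, 27]


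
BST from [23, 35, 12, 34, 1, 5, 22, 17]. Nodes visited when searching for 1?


BST root = 23
Search for 1: compare at each node
Path: [23, 12, 1]


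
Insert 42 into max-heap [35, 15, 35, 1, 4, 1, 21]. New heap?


Append 42: [35, 15, 35, 1, 4, 1, 21, 42]
Bubble up: swap idx 7(42) with idx 3(1); swap idx 3(42) with idx 1(15); swap idx 1(42) with idx 0(35)
Result: [42, 35, 35, 15, 4, 1, 21, 1]


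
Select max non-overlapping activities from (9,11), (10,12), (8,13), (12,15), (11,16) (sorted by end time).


Greedy: pick earliest-ending, then skip overlaps.
Selected (2 activities): [(9, 11), (12, 15)]


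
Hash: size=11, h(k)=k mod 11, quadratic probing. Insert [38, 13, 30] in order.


Insertions: 38->slot 5; 13->slot 2; 30->slot 8
Table: [None, None, 13, None, None, 38, None, None, 30, None, None]


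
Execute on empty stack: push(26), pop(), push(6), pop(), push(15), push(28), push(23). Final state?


push(26) -> [26]
pop() returns 26 -> []
push(6) -> [6]
pop() returns 6 -> []
push(15) -> [15]
push(28) -> [15, 28]
push(23) -> [15, 28, 23]
Final stack (bottom to top): [15, 28, 23]


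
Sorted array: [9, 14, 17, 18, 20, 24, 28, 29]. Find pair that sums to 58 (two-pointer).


Two pointers: lo=0, hi=7
No pair sums to 58


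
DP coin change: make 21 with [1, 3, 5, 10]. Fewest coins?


dp[0]=0; dp[i]=1+min(dp[i-c] for c in coins)
...dp[16]=3, dp[17]=4, dp[18]=3, dp[19]=4, dp[20]=2, dp[21]=3
Minimum coins for 21 = 3


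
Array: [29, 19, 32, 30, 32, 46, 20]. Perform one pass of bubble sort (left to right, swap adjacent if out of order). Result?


After one pass: [19, 29, 30, 32, 32, 20, 46]


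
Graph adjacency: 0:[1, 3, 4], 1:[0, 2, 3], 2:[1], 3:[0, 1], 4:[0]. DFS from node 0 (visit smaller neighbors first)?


DFS stack-based: start with [0]
Visit order: [0, 1, 2, 3, 4]


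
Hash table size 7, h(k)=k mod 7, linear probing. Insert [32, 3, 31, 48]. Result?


Insertions: 32->slot 4; 3->slot 3; 31->slot 5; 48->slot 6
Table: [None, None, None, 3, 32, 31, 48]


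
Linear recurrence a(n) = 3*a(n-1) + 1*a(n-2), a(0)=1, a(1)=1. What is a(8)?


Build bottom-up:
...a(6)=469, a(7)=1549, a(8)=3*1549+1*469=5116


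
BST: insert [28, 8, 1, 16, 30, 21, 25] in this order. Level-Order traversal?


Root = 28; build tree by BST insertion.
Level-Order traversal: [28, 8, 30, 1, 16, 21, 25]


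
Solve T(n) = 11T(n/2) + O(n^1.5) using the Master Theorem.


a=11, b=2, c=1.5. log_2(11)=3.459 > c=1.5. Case 1: O(n^log_b(a)) = O(n^3.459)
Complexity: O(n^3.459)


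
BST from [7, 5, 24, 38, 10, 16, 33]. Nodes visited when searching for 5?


BST root = 7
Search for 5: compare at each node
Path: [7, 5]


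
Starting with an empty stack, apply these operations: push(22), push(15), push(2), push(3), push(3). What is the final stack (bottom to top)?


push(22) -> [22]
push(15) -> [22, 15]
push(2) -> [22, 15, 2]
push(3) -> [22, 15, 2, 3]
push(3) -> [22, 15, 2, 3, 3]
Final stack (bottom to top): [22, 15, 2, 3, 3]


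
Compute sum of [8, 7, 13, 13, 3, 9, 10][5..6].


Prefix sums: [0, 8, 15, 28, 41, 44, 53, 63]
Sum[5..6] = prefix[7] - prefix[5] = 63 - 44 = 19


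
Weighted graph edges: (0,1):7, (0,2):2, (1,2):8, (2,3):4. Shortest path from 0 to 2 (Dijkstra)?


Dijkstra from 0:
Distances: {0: 0, 1: 7, 2: 2, 3: 6}
Shortest distance to 2 = 2, path = [0, 2]


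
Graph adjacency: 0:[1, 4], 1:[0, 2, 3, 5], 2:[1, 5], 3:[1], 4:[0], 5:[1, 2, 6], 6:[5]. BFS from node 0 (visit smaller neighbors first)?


BFS queue: start with [0]
Visit order: [0, 1, 4, 2, 3, 5, 6]


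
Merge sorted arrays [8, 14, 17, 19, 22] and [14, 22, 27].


Compare heads, take smaller each step.
Merged: [8, 14, 14, 17, 19, 22, 22, 27]


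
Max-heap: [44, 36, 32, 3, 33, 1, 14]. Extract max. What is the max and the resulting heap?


Max = 44
Replace root with last, heapify down
Resulting heap: [36, 33, 32, 3, 14, 1]


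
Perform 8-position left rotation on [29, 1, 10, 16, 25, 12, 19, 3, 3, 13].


Left rotate by 8: [3, 13, 29, 1, 10, 16, 25, 12, 19, 3]


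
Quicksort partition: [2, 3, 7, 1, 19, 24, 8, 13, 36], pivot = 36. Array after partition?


Elements <= 36 go left of pivot.
Result: [2, 3, 7, 1, 19, 24, 8, 13, 36], pivot at index 8


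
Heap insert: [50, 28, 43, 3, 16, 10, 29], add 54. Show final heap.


Append 54: [50, 28, 43, 3, 16, 10, 29, 54]
Bubble up: swap idx 7(54) with idx 3(3); swap idx 3(54) with idx 1(28); swap idx 1(54) with idx 0(50)
Result: [54, 50, 43, 28, 16, 10, 29, 3]


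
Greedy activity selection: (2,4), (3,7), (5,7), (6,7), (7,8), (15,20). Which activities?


Greedy: pick earliest-ending, then skip overlaps.
Selected (4 activities): [(2, 4), (5, 7), (7, 8), (15, 20)]


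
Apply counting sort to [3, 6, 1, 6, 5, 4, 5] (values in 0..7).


Count array: [0, 1, 0, 1, 1, 2, 2, 0]
Reconstruct: [1, 3, 4, 5, 5, 6, 6]


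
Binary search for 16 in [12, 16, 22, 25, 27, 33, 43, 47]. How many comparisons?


Search for 16:
[0,7] mid=3 arr[3]=25
[0,2] mid=1 arr[1]=16
Total: 2 comparisons


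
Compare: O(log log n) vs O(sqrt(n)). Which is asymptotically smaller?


double-logarithmic grows slower than sublinear
O(log log n) is asymptotically smaller; O(sqrt(n)) grows faster


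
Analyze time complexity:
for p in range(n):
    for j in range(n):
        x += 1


Per nesting level: O(n) * O(n) = O(n^2)
Complexity: O(n^2)


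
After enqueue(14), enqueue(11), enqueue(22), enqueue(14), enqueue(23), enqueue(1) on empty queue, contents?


enqueue(14) -> [14]
enqueue(11) -> [14, 11]
enqueue(22) -> [14, 11, 22]
enqueue(14) -> [14, 11, 22, 14]
enqueue(23) -> [14, 11, 22, 14, 23]
enqueue(1) -> [14, 11, 22, 14, 23, 1]
Final queue (front to back): [14, 11, 22, 14, 23, 1]


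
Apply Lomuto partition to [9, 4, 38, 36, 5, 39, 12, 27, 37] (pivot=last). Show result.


Elements <= 37 go left of pivot.
Result: [9, 4, 36, 5, 12, 27, 37, 39, 38], pivot at index 6


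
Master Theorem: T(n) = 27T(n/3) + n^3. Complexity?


a=27, b=3, c=3. log_3(27)=3 = c=3. Case 2: O(n^c log n) = O(n^3 log n)
Complexity: O(n^3 log n)


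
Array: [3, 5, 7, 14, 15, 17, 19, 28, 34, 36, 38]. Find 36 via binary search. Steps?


Search for 36:
[0,10] mid=5 arr[5]=17
[6,10] mid=8 arr[8]=34
[9,10] mid=9 arr[9]=36
Total: 3 comparisons


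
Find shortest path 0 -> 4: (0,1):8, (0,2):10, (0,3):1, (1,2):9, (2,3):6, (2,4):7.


Dijkstra from 0:
Distances: {0: 0, 1: 8, 2: 7, 3: 1, 4: 14}
Shortest distance to 4 = 14, path = [0, 3, 2, 4]


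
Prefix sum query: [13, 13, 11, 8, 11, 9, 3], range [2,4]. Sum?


Prefix sums: [0, 13, 26, 37, 45, 56, 65, 68]
Sum[2..4] = prefix[5] - prefix[2] = 56 - 26 = 30


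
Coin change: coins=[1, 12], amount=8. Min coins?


dp[0]=0; dp[i]=1+min(dp[i-c] for c in coins)
...dp[3]=3, dp[4]=4, dp[5]=5, dp[6]=6, dp[7]=7, dp[8]=8
Minimum coins for 8 = 8


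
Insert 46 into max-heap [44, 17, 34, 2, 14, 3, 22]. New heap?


Append 46: [44, 17, 34, 2, 14, 3, 22, 46]
Bubble up: swap idx 7(46) with idx 3(2); swap idx 3(46) with idx 1(17); swap idx 1(46) with idx 0(44)
Result: [46, 44, 34, 17, 14, 3, 22, 2]


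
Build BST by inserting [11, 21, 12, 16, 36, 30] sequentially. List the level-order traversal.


Root = 11; build tree by BST insertion.
Level-Order traversal: [11, 21, 12, 36, 16, 30]


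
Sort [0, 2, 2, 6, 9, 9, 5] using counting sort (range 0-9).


Count array: [1, 0, 2, 0, 0, 1, 1, 0, 0, 2]
Reconstruct: [0, 2, 2, 5, 6, 9, 9]


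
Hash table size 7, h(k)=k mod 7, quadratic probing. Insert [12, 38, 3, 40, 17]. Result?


Insertions: 12->slot 5; 38->slot 3; 3->slot 4; 40->slot 6; 17->slot 0
Table: [17, None, None, 38, 3, 12, 40]


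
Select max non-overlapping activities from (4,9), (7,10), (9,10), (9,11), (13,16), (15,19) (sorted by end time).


Greedy: pick earliest-ending, then skip overlaps.
Selected (3 activities): [(4, 9), (9, 10), (13, 16)]


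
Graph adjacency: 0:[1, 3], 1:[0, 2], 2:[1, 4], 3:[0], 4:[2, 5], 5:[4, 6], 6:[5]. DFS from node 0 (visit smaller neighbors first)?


DFS stack-based: start with [0]
Visit order: [0, 1, 2, 4, 5, 6, 3]


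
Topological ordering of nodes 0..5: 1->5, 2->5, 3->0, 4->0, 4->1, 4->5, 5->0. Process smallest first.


Kahn's algorithm, process smallest node first
Order: [2, 3, 4, 1, 5, 0]


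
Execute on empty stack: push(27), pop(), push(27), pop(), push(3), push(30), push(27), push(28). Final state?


push(27) -> [27]
pop() returns 27 -> []
push(27) -> [27]
pop() returns 27 -> []
push(3) -> [3]
push(30) -> [3, 30]
push(27) -> [3, 30, 27]
push(28) -> [3, 30, 27, 28]
Final stack (bottom to top): [3, 30, 27, 28]


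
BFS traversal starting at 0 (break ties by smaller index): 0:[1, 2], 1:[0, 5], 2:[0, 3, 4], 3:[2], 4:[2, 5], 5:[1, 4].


BFS queue: start with [0]
Visit order: [0, 1, 2, 5, 3, 4]


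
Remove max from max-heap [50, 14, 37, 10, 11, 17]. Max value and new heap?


Max = 50
Replace root with last, heapify down
Resulting heap: [37, 14, 17, 10, 11]


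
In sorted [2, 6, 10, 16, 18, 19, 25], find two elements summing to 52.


Two pointers: lo=0, hi=6
No pair sums to 52


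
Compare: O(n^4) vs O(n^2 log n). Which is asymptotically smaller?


n^2 log n grows slower than quartic
O(n^2 log n) is asymptotically smaller; O(n^4) grows faster


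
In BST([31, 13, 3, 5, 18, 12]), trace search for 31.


BST root = 31
Search for 31: compare at each node
Path: [31]


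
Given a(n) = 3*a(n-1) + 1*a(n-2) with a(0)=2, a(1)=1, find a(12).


Build bottom-up:
...a(10)=68777, a(11)=227155, a(12)=3*227155+1*68777=750242


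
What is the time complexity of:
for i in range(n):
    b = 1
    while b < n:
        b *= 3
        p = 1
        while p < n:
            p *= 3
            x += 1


Per nesting level: O(n) * O(log n) * O(log n) = O(n (log n)^2)
Complexity: O(n (log n)^2)


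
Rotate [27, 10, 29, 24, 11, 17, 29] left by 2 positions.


Left rotate by 2: [29, 24, 11, 17, 29, 27, 10]


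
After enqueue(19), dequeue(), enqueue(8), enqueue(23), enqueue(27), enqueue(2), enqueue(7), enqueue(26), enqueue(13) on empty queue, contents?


enqueue(19) -> [19]
dequeue() returns 19 -> []
enqueue(8) -> [8]
enqueue(23) -> [8, 23]
enqueue(27) -> [8, 23, 27]
enqueue(2) -> [8, 23, 27, 2]
enqueue(7) -> [8, 23, 27, 2, 7]
enqueue(26) -> [8, 23, 27, 2, 7, 26]
enqueue(13) -> [8, 23, 27, 2, 7, 26, 13]
Final queue (front to back): [8, 23, 27, 2, 7, 26, 13]


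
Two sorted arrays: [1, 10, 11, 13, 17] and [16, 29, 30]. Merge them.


Compare heads, take smaller each step.
Merged: [1, 10, 11, 13, 16, 17, 29, 30]


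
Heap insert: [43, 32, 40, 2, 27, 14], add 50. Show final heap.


Append 50: [43, 32, 40, 2, 27, 14, 50]
Bubble up: swap idx 6(50) with idx 2(40); swap idx 2(50) with idx 0(43)
Result: [50, 32, 43, 2, 27, 14, 40]


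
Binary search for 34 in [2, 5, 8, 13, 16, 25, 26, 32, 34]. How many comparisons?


Search for 34:
[0,8] mid=4 arr[4]=16
[5,8] mid=6 arr[6]=26
[7,8] mid=7 arr[7]=32
[8,8] mid=8 arr[8]=34
Total: 4 comparisons


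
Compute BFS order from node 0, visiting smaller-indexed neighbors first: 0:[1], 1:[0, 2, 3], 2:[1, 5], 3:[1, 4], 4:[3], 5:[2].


BFS queue: start with [0]
Visit order: [0, 1, 2, 3, 5, 4]


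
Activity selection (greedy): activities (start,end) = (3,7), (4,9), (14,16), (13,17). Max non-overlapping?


Greedy: pick earliest-ending, then skip overlaps.
Selected (2 activities): [(3, 7), (14, 16)]


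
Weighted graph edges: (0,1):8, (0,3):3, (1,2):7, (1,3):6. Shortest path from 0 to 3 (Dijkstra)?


Dijkstra from 0:
Distances: {0: 0, 1: 8, 2: 15, 3: 3}
Shortest distance to 3 = 3, path = [0, 3]


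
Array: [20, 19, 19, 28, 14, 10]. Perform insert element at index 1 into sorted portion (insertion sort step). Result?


After one pass: [19, 20, 19, 28, 14, 10]


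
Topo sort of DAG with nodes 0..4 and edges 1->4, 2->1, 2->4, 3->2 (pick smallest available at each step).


Kahn's algorithm, process smallest node first
Order: [0, 3, 2, 1, 4]


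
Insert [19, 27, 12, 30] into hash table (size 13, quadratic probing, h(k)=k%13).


Insertions: 19->slot 6; 27->slot 1; 12->slot 12; 30->slot 4
Table: [None, 27, None, None, 30, None, 19, None, None, None, None, None, 12]


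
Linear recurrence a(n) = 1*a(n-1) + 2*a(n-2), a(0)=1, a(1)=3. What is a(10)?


Build bottom-up:
...a(8)=341, a(9)=683, a(10)=1*683+2*341=1365


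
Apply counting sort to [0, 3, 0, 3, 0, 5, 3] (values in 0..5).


Count array: [3, 0, 0, 3, 0, 1]
Reconstruct: [0, 0, 0, 3, 3, 3, 5]


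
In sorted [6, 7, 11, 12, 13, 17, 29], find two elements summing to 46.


Two pointers: lo=0, hi=6
Found pair: (17, 29) summing to 46


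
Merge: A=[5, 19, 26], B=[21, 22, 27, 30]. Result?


Compare heads, take smaller each step.
Merged: [5, 19, 21, 22, 26, 27, 30]


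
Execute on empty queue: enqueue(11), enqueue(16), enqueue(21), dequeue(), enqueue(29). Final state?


enqueue(11) -> [11]
enqueue(16) -> [11, 16]
enqueue(21) -> [11, 16, 21]
dequeue() returns 11 -> [16, 21]
enqueue(29) -> [16, 21, 29]
Final queue (front to back): [16, 21, 29]


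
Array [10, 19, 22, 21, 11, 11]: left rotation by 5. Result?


Left rotate by 5: [11, 10, 19, 22, 21, 11]


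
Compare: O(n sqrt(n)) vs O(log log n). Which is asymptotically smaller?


double-logarithmic grows slower than n^1.5
O(log log n) is asymptotically smaller; O(n sqrt(n)) grows faster


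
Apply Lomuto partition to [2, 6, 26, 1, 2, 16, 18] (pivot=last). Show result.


Elements <= 18 go left of pivot.
Result: [2, 6, 1, 2, 16, 18, 26], pivot at index 5


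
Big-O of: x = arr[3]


Analysis: constant-time operation, no loop
Complexity: O(1)


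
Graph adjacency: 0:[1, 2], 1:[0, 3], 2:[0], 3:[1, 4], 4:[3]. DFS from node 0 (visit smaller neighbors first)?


DFS stack-based: start with [0]
Visit order: [0, 1, 3, 4, 2]


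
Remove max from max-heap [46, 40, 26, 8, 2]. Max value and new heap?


Max = 46
Replace root with last, heapify down
Resulting heap: [40, 8, 26, 2]


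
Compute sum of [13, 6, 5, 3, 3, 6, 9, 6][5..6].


Prefix sums: [0, 13, 19, 24, 27, 30, 36, 45, 51]
Sum[5..6] = prefix[7] - prefix[5] = 45 - 30 = 15


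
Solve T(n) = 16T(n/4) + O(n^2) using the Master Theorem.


a=16, b=4, c=2. log_4(16)=2 = c=2. Case 2: O(n^c log n) = O(n^2 log n)
Complexity: O(n^2 log n)


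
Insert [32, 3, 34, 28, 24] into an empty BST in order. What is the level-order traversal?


Root = 32; build tree by BST insertion.
Level-Order traversal: [32, 3, 34, 28, 24]


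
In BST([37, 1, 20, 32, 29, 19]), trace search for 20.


BST root = 37
Search for 20: compare at each node
Path: [37, 1, 20]


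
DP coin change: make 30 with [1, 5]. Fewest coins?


dp[0]=0; dp[i]=1+min(dp[i-c] for c in coins)
...dp[25]=5, dp[26]=6, dp[27]=7, dp[28]=8, dp[29]=9, dp[30]=6
Minimum coins for 30 = 6


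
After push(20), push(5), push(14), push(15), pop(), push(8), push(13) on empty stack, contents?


push(20) -> [20]
push(5) -> [20, 5]
push(14) -> [20, 5, 14]
push(15) -> [20, 5, 14, 15]
pop() returns 15 -> [20, 5, 14]
push(8) -> [20, 5, 14, 8]
push(13) -> [20, 5, 14, 8, 13]
Final stack (bottom to top): [20, 5, 14, 8, 13]


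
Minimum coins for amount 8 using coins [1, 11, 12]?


dp[0]=0; dp[i]=1+min(dp[i-c] for c in coins)
...dp[3]=3, dp[4]=4, dp[5]=5, dp[6]=6, dp[7]=7, dp[8]=8
Minimum coins for 8 = 8


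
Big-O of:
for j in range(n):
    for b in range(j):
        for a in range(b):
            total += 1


Per nesting level: O(n) * O(n) [triangular over j] * O(n) [triangular over b] = O(n^3)
Complexity: O(n^3)


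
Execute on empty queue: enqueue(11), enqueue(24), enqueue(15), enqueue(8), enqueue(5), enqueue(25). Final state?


enqueue(11) -> [11]
enqueue(24) -> [11, 24]
enqueue(15) -> [11, 24, 15]
enqueue(8) -> [11, 24, 15, 8]
enqueue(5) -> [11, 24, 15, 8, 5]
enqueue(25) -> [11, 24, 15, 8, 5, 25]
Final queue (front to back): [11, 24, 15, 8, 5, 25]


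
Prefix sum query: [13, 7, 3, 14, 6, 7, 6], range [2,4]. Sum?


Prefix sums: [0, 13, 20, 23, 37, 43, 50, 56]
Sum[2..4] = prefix[5] - prefix[2] = 43 - 20 = 23


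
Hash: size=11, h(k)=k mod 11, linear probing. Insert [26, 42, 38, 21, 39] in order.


Insertions: 26->slot 4; 42->slot 9; 38->slot 5; 21->slot 10; 39->slot 6
Table: [None, None, None, None, 26, 38, 39, None, None, 42, 21]


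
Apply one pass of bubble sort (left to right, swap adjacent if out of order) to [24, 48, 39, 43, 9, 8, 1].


After one pass: [24, 39, 43, 9, 8, 1, 48]


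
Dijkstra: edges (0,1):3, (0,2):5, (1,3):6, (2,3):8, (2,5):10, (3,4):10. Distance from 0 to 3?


Dijkstra from 0:
Distances: {0: 0, 1: 3, 2: 5, 3: 9, 4: 19, 5: 15}
Shortest distance to 3 = 9, path = [0, 1, 3]


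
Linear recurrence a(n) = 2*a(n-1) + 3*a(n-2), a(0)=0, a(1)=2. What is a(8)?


Build bottom-up:
...a(6)=364, a(7)=1094, a(8)=2*1094+3*364=3280


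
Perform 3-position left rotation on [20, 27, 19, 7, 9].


Left rotate by 3: [7, 9, 20, 27, 19]


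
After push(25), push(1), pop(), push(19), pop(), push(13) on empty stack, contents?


push(25) -> [25]
push(1) -> [25, 1]
pop() returns 1 -> [25]
push(19) -> [25, 19]
pop() returns 19 -> [25]
push(13) -> [25, 13]
Final stack (bottom to top): [25, 13]


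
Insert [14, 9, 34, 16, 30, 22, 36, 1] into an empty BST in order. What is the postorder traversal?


Root = 14; build tree by BST insertion.
Postorder traversal: [1, 9, 22, 30, 16, 36, 34, 14]


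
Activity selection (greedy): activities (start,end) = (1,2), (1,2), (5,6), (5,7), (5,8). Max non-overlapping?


Greedy: pick earliest-ending, then skip overlaps.
Selected (2 activities): [(1, 2), (5, 6)]


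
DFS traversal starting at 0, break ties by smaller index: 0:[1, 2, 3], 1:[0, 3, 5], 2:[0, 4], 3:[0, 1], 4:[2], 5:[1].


DFS stack-based: start with [0]
Visit order: [0, 1, 3, 5, 2, 4]


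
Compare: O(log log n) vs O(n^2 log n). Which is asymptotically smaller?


double-logarithmic grows slower than n^2 log n
O(log log n) is asymptotically smaller; O(n^2 log n) grows faster


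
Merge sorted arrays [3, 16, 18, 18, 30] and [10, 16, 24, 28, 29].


Compare heads, take smaller each step.
Merged: [3, 10, 16, 16, 18, 18, 24, 28, 29, 30]


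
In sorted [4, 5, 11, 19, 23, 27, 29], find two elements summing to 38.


Two pointers: lo=0, hi=6
Found pair: (11, 27) summing to 38


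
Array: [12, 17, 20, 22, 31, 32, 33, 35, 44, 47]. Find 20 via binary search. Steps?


Search for 20:
[0,9] mid=4 arr[4]=31
[0,3] mid=1 arr[1]=17
[2,3] mid=2 arr[2]=20
Total: 3 comparisons


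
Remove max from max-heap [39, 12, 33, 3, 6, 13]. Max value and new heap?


Max = 39
Replace root with last, heapify down
Resulting heap: [33, 12, 13, 3, 6]


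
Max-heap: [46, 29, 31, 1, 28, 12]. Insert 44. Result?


Append 44: [46, 29, 31, 1, 28, 12, 44]
Bubble up: swap idx 6(44) with idx 2(31)
Result: [46, 29, 44, 1, 28, 12, 31]


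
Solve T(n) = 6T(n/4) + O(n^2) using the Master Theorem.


a=6, b=4, c=2. log_4(6)=1.292 < c=2. Case 3: O(n^c) = O(n^2)
Complexity: O(n^2)


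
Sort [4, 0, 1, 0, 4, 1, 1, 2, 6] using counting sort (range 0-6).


Count array: [2, 3, 1, 0, 2, 0, 1]
Reconstruct: [0, 0, 1, 1, 1, 2, 4, 4, 6]


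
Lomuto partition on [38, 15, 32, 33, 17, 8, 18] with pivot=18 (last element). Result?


Elements <= 18 go left of pivot.
Result: [15, 17, 8, 18, 38, 32, 33], pivot at index 3


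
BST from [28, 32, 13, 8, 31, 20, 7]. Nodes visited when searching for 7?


BST root = 28
Search for 7: compare at each node
Path: [28, 13, 8, 7]


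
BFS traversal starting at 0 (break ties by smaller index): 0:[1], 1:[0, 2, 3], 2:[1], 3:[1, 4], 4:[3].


BFS queue: start with [0]
Visit order: [0, 1, 2, 3, 4]


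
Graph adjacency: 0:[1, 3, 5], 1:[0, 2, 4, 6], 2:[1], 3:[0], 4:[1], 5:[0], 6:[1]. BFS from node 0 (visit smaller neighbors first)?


BFS queue: start with [0]
Visit order: [0, 1, 3, 5, 2, 4, 6]


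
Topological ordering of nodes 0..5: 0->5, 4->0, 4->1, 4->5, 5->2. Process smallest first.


Kahn's algorithm, process smallest node first
Order: [3, 4, 0, 1, 5, 2]


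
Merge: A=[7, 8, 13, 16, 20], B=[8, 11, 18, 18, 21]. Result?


Compare heads, take smaller each step.
Merged: [7, 8, 8, 11, 13, 16, 18, 18, 20, 21]


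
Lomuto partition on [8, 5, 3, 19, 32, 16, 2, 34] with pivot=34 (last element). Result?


Elements <= 34 go left of pivot.
Result: [8, 5, 3, 19, 32, 16, 2, 34], pivot at index 7


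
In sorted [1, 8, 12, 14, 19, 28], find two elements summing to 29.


Two pointers: lo=0, hi=5
Found pair: (1, 28) summing to 29


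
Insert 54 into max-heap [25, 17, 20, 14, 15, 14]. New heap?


Append 54: [25, 17, 20, 14, 15, 14, 54]
Bubble up: swap idx 6(54) with idx 2(20); swap idx 2(54) with idx 0(25)
Result: [54, 17, 25, 14, 15, 14, 20]


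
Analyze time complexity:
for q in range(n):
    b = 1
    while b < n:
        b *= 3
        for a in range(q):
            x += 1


Per nesting level: O(n) * O(log n) * O(n) [triangular over q] = O(n^2 log n)
Complexity: O(n^2 log n)


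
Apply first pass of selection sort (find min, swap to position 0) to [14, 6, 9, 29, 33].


After one pass: [6, 14, 9, 29, 33]


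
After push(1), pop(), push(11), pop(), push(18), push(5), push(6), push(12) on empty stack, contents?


push(1) -> [1]
pop() returns 1 -> []
push(11) -> [11]
pop() returns 11 -> []
push(18) -> [18]
push(5) -> [18, 5]
push(6) -> [18, 5, 6]
push(12) -> [18, 5, 6, 12]
Final stack (bottom to top): [18, 5, 6, 12]


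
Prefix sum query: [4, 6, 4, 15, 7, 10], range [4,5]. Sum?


Prefix sums: [0, 4, 10, 14, 29, 36, 46]
Sum[4..5] = prefix[6] - prefix[4] = 46 - 29 = 17


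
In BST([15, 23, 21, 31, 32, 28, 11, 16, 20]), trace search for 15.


BST root = 15
Search for 15: compare at each node
Path: [15]


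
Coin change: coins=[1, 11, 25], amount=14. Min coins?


dp[0]=0; dp[i]=1+min(dp[i-c] for c in coins)
...dp[9]=9, dp[10]=10, dp[11]=1, dp[12]=2, dp[13]=3, dp[14]=4
Minimum coins for 14 = 4


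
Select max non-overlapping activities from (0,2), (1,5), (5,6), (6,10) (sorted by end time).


Greedy: pick earliest-ending, then skip overlaps.
Selected (3 activities): [(0, 2), (5, 6), (6, 10)]


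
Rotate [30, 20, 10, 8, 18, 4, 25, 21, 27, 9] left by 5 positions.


Left rotate by 5: [4, 25, 21, 27, 9, 30, 20, 10, 8, 18]


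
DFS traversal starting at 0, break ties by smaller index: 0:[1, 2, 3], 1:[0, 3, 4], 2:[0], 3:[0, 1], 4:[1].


DFS stack-based: start with [0]
Visit order: [0, 1, 3, 4, 2]


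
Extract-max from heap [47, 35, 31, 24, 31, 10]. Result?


Max = 47
Replace root with last, heapify down
Resulting heap: [35, 31, 31, 24, 10]


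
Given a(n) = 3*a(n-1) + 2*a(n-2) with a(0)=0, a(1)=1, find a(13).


Build bottom-up:
...a(11)=283667, a(12)=1010295, a(13)=3*1010295+2*283667=3598219


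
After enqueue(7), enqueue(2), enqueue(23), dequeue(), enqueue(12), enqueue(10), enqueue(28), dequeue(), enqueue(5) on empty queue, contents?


enqueue(7) -> [7]
enqueue(2) -> [7, 2]
enqueue(23) -> [7, 2, 23]
dequeue() returns 7 -> [2, 23]
enqueue(12) -> [2, 23, 12]
enqueue(10) -> [2, 23, 12, 10]
enqueue(28) -> [2, 23, 12, 10, 28]
dequeue() returns 2 -> [23, 12, 10, 28]
enqueue(5) -> [23, 12, 10, 28, 5]
Final queue (front to back): [23, 12, 10, 28, 5]


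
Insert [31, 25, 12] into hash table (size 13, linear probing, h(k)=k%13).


Insertions: 31->slot 5; 25->slot 12; 12->slot 0
Table: [12, None, None, None, None, 31, None, None, None, None, None, None, 25]


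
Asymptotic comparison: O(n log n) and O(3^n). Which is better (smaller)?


linearithmic grows slower than exponential (base 3)
O(n log n) is asymptotically smaller; O(3^n) grows faster


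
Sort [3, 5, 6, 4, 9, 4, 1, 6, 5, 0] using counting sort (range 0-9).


Count array: [1, 1, 0, 1, 2, 2, 2, 0, 0, 1]
Reconstruct: [0, 1, 3, 4, 4, 5, 5, 6, 6, 9]


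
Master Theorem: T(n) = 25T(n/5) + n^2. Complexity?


a=25, b=5, c=2. log_5(25)=2 = c=2. Case 2: O(n^c log n) = O(n^2 log n)
Complexity: O(n^2 log n)


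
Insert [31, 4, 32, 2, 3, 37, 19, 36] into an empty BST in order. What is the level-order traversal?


Root = 31; build tree by BST insertion.
Level-Order traversal: [31, 4, 32, 2, 19, 37, 3, 36]


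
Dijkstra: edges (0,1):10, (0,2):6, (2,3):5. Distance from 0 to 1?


Dijkstra from 0:
Distances: {0: 0, 1: 10, 2: 6, 3: 11}
Shortest distance to 1 = 10, path = [0, 1]


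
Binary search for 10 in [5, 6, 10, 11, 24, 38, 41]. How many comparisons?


Search for 10:
[0,6] mid=3 arr[3]=11
[0,2] mid=1 arr[1]=6
[2,2] mid=2 arr[2]=10
Total: 3 comparisons


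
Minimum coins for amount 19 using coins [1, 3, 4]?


dp[0]=0; dp[i]=1+min(dp[i-c] for c in coins)
...dp[14]=4, dp[15]=4, dp[16]=4, dp[17]=5, dp[18]=5, dp[19]=5
Minimum coins for 19 = 5


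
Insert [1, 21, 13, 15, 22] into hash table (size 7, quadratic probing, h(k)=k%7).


Insertions: 1->slot 1; 21->slot 0; 13->slot 6; 15->slot 2; 22->slot 5
Table: [21, 1, 15, None, None, 22, 13]


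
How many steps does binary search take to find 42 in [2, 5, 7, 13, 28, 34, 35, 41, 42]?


Search for 42:
[0,8] mid=4 arr[4]=28
[5,8] mid=6 arr[6]=35
[7,8] mid=7 arr[7]=41
[8,8] mid=8 arr[8]=42
Total: 4 comparisons


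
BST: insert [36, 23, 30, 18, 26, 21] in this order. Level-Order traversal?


Root = 36; build tree by BST insertion.
Level-Order traversal: [36, 23, 18, 30, 21, 26]


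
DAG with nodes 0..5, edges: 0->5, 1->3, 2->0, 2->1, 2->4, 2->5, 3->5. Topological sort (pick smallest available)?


Kahn's algorithm, process smallest node first
Order: [2, 0, 1, 3, 4, 5]


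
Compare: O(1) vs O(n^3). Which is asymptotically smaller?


constant grows slower than cubic
O(1) is asymptotically smaller; O(n^3) grows faster


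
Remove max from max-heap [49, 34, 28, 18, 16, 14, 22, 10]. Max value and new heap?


Max = 49
Replace root with last, heapify down
Resulting heap: [34, 18, 28, 10, 16, 14, 22]


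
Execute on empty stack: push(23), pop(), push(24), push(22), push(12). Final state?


push(23) -> [23]
pop() returns 23 -> []
push(24) -> [24]
push(22) -> [24, 22]
push(12) -> [24, 22, 12]
Final stack (bottom to top): [24, 22, 12]


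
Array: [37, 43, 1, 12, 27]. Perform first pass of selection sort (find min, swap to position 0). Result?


After one pass: [1, 43, 37, 12, 27]


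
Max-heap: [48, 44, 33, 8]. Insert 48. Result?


Append 48: [48, 44, 33, 8, 48]
Bubble up: swap idx 4(48) with idx 1(44)
Result: [48, 48, 33, 8, 44]


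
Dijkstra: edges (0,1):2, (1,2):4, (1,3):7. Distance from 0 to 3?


Dijkstra from 0:
Distances: {0: 0, 1: 2, 2: 6, 3: 9}
Shortest distance to 3 = 9, path = [0, 1, 3]


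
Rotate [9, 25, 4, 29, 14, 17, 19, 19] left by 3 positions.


Left rotate by 3: [29, 14, 17, 19, 19, 9, 25, 4]


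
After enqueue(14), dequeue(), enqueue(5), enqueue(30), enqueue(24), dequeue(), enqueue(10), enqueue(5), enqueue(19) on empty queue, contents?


enqueue(14) -> [14]
dequeue() returns 14 -> []
enqueue(5) -> [5]
enqueue(30) -> [5, 30]
enqueue(24) -> [5, 30, 24]
dequeue() returns 5 -> [30, 24]
enqueue(10) -> [30, 24, 10]
enqueue(5) -> [30, 24, 10, 5]
enqueue(19) -> [30, 24, 10, 5, 19]
Final queue (front to back): [30, 24, 10, 5, 19]


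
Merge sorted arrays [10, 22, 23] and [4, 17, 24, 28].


Compare heads, take smaller each step.
Merged: [4, 10, 17, 22, 23, 24, 28]


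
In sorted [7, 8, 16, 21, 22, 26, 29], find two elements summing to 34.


Two pointers: lo=0, hi=6
Found pair: (8, 26) summing to 34


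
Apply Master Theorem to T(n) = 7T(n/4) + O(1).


a=7, b=4, c=0. log_4(7)=1.404 > c=0. Case 1: O(n^log_b(a)) = O(n^1.404)
Complexity: O(n^1.404)


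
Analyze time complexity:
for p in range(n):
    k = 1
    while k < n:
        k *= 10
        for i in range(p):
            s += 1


Per nesting level: O(n) * O(log n) * O(n) [triangular over p] = O(n^2 log n)
Complexity: O(n^2 log n)


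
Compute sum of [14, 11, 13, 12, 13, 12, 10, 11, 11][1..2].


Prefix sums: [0, 14, 25, 38, 50, 63, 75, 85, 96, 107]
Sum[1..2] = prefix[3] - prefix[1] = 38 - 14 = 24


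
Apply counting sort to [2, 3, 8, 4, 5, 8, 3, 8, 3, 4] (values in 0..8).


Count array: [0, 0, 1, 3, 2, 1, 0, 0, 3]
Reconstruct: [2, 3, 3, 3, 4, 4, 5, 8, 8, 8]


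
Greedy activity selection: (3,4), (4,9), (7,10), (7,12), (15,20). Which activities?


Greedy: pick earliest-ending, then skip overlaps.
Selected (3 activities): [(3, 4), (4, 9), (15, 20)]
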